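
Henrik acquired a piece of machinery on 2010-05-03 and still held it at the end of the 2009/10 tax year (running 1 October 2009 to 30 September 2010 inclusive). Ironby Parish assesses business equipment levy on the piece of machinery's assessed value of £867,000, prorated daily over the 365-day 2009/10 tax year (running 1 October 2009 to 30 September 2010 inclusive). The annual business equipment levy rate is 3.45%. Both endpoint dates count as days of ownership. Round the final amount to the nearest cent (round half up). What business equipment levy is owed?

£12,374.35

Days held (2010-05-03 to 2010-09-30): 151 out of 365
Tax = £867,000 × 3.45% × 151/365 = £12,374.3466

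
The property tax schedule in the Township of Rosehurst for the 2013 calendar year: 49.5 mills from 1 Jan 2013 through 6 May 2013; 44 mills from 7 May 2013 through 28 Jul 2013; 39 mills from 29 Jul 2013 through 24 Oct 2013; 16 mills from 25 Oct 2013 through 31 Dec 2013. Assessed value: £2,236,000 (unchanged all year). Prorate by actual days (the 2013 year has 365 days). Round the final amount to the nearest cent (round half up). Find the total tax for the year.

1 Jan – 6 May 2013: 126 days at 49.5 mills → £2,236,000 × 4.95% × 126/365 = £38,208.0329
7 May – 28 Jul 2013: 83 days at 44 mills → £2,236,000 × 4.4% × 83/365 = £22,372.2521
29 Jul – 24 Oct 2013: 88 days at 39 mills → £2,236,000 × 3.9% × 88/365 = £21,024.5260
25 Oct – 31 Dec 2013: 68 days at 16 mills → £2,236,000 × 1.6% × 68/365 = £6,665.1178
Total = £88,269.9288

£88,269.93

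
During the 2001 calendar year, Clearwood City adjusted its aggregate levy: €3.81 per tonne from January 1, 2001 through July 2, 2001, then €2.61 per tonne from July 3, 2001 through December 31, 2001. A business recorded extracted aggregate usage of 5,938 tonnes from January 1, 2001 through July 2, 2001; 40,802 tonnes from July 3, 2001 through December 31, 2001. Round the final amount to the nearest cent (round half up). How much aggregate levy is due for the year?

€129,117.00

January 1 – July 2, 2001: 5,938 tonnes at €3.81/tonne → €22,623.78
July 3 – December 31, 2001: 40,802 tonnes at €2.61/tonne → €106,493.22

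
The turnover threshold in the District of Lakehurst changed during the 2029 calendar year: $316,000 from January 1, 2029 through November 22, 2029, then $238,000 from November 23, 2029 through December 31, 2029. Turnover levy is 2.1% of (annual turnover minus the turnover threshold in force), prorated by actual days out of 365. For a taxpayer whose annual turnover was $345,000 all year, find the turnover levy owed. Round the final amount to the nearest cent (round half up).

January 1 – November 22, 2029: 326 days, exemption $316,000 → ($345,000 − $316,000) × 2.1% × 326/365 = $543.9288
November 23 – December 31, 2029: 39 days, exemption $238,000 → ($345,000 − $238,000) × 2.1% × 39/365 = $240.0904
Total = $784.0192

$784.02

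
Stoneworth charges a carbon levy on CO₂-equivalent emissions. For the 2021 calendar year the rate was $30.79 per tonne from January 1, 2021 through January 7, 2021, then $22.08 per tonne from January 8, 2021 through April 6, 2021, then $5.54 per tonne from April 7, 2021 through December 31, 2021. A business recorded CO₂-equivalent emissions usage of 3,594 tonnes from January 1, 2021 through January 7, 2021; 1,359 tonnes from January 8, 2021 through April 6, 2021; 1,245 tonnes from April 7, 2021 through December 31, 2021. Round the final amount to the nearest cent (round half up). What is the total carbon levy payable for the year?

January 1 – January 7, 2021: 3,594 tonnes at $30.79/tonne → $110659.26
January 8 – April 6, 2021: 1,359 tonnes at $22.08/tonne → $30006.72
April 7 – December 31, 2021: 1,245 tonnes at $5.54/tonne → $6897.30

$147563.28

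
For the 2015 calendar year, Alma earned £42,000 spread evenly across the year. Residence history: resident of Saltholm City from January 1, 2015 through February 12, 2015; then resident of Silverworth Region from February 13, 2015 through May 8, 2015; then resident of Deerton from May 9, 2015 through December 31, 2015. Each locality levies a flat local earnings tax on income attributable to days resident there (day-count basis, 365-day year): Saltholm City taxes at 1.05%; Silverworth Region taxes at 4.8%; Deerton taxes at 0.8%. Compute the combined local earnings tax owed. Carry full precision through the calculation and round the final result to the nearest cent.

Saltholm City, January 1 – February 12, 2015: 43 days → £42,000 × 1.05% × 43/365 = £51.9534
Silverworth Region, February 13 – May 8, 2015: 85 days → £42,000 × 4.8% × 85/365 = £469.4795
Deerton, May 9 – December 31, 2015: 237 days → £42,000 × 0.8% × 237/365 = £218.1699
Total = £739.6027

£739.60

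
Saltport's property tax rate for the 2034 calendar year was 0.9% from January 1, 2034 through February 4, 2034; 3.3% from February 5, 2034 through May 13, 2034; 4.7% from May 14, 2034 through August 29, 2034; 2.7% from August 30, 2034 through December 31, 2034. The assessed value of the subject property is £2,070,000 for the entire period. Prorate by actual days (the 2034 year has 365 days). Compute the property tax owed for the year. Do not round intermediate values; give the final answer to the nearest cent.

£67,901.67

January 1 – February 4, 2034: 35 days at 0.9% → £2,070,000 × 0.9% × 35/365 = £1,786.4384
February 5 – May 13, 2034: 98 days at 3.3% → £2,070,000 × 3.3% × 98/365 = £18,340.7671
May 14 – August 29, 2034: 108 days at 4.7% → £2,070,000 × 4.7% × 108/365 = £28,787.1781
August 30 – December 31, 2034: 124 days at 2.7% → £2,070,000 × 2.7% × 124/365 = £18,987.2877
Total = £67,901.6712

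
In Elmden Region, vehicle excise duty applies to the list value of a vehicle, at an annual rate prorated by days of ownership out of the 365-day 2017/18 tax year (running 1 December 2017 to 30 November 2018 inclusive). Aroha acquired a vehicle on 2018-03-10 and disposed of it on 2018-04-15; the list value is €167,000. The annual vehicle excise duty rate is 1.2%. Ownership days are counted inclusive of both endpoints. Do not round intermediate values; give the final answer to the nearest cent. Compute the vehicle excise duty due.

€203.15

Days held (2018-03-10 to 2018-04-15): 37 out of 365
Tax = €167,000 × 1.2% × 37/365 = €203.1452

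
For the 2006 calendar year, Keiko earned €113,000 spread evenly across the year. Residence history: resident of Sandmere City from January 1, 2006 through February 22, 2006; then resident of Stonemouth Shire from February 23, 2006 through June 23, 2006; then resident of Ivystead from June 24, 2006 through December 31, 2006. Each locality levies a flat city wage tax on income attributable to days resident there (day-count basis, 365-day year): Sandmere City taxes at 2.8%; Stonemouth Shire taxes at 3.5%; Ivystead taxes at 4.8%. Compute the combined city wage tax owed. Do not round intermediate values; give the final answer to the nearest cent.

€4,608.85

Sandmere City, January 1 – February 22, 2006: 53 days → €113,000 × 2.8% × 53/365 = €459.4301
Stonemouth Shire, February 23 – June 23, 2006: 121 days → €113,000 × 3.5% × 121/365 = €1,311.1096
Ivystead, June 24 – December 31, 2006: 191 days → €113,000 × 4.8% × 191/365 = €2,838.3123
Total = €4,608.8521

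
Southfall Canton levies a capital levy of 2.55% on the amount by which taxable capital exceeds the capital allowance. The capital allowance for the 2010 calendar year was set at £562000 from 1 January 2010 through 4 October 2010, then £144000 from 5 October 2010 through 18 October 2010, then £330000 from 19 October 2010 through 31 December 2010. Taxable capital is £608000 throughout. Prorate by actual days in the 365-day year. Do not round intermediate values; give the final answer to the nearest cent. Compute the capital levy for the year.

£2781.25

1 January – 4 October 2010: 277 days, exemption £562000 → (£608000 − £562000) × 2.55% × 277/365 = £890.1945
5 October – 18 October 2010: 14 days, exemption £144000 → (£608000 − £144000) × 2.55% × 14/365 = £453.8301
19 October – 31 December 2010: 74 days, exemption £330000 → (£608000 − £330000) × 2.55% × 74/365 = £1437.2219
Total = £2781.2466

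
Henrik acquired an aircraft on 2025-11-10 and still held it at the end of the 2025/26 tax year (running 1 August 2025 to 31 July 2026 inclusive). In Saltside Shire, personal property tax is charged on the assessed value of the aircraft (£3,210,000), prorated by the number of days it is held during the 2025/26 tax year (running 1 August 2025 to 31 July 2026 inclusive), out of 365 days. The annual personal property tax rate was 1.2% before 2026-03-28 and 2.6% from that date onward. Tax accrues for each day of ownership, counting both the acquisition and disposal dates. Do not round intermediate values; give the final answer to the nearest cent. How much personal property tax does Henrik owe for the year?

£43,374.58

2025-11-10 to 2026-03-27: 138 days at 1.2% → £3,210,000 × 1.2% × 138/365 = £14,563.7260
2026-03-28 to 2026-07-31: 126 days at 2.6% → £3,210,000 × 2.6% × 126/365 = £28,810.8493
Total = £43,374.5753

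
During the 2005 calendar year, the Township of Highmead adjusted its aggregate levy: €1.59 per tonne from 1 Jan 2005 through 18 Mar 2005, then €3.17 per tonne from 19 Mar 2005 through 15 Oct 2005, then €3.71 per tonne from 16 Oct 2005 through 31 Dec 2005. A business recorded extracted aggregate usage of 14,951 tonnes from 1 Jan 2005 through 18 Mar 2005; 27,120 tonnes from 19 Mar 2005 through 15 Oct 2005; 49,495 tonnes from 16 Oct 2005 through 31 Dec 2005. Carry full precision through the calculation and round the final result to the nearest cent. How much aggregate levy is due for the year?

1 Jan – 18 Mar 2005: 14,951 tonnes at €1.59/tonne → €23,772.09
19 Mar – 15 Oct 2005: 27,120 tonnes at €3.17/tonne → €85,970.40
16 Oct – 31 Dec 2005: 49,495 tonnes at €3.71/tonne → €183,626.45

€293,368.94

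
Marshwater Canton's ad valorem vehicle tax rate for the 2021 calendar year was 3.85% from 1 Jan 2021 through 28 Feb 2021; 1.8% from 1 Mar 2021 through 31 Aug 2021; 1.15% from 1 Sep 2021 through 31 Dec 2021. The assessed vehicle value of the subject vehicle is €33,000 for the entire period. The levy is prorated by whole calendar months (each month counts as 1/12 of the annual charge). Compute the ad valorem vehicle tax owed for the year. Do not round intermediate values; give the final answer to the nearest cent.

€635.25

1 Jan – 28 Feb 2021: 2 months at 3.85% → €33,000 × 3.85% × 2/12 = €211.7500
1 Mar – 31 Aug 2021: 6 months at 1.8% → €33,000 × 1.8% × 6/12 = €297.0000
1 Sep – 31 Dec 2021: 4 months at 1.15% → €33,000 × 1.15% × 4/12 = €126.5000
Total = €635.2500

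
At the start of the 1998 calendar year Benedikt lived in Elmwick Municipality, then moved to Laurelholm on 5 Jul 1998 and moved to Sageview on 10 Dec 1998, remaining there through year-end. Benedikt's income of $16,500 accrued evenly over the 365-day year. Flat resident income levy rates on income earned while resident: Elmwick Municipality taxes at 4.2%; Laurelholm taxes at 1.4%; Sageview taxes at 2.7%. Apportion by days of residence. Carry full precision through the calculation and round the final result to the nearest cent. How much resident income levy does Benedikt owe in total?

Elmwick Municipality, 1 Jan – 4 Jul 1998: 185 days → $16,500 × 4.2% × 185/365 = $351.2466
Laurelholm, 5 Jul – 9 Dec 1998: 158 days → $16,500 × 1.4% × 158/365 = $99.9945
Sageview, 10 Dec – 31 Dec 1998: 22 days → $16,500 × 2.7% × 22/365 = $26.8521
Total = $478.0932

$478.09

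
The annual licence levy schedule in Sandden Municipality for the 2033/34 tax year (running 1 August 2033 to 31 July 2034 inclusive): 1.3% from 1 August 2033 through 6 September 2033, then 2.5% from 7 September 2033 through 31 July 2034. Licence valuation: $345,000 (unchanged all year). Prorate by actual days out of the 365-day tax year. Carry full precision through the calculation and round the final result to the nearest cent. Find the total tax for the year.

1 August – 6 September 2033: 37 days at 1.3% → $345,000 × 1.3% × 37/365 = $454.6438
7 September 2033 – 31 July 2034: 328 days at 2.5% → $345,000 × 2.5% × 328/365 = $7,750.6849
Total = $8,205.3288

$8,205.33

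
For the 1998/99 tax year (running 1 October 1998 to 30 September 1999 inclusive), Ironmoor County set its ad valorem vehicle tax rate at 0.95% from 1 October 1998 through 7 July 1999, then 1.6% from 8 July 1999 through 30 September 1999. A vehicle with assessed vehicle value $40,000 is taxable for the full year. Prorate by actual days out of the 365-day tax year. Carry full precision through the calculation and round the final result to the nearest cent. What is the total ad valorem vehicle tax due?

$440.55

1 October 1998 – 7 July 1999: 280 days at 0.95% → $40,000 × 0.95% × 280/365 = $291.5068
8 July – 30 September 1999: 85 days at 1.6% → $40,000 × 1.6% × 85/365 = $149.0411
Total = $440.5479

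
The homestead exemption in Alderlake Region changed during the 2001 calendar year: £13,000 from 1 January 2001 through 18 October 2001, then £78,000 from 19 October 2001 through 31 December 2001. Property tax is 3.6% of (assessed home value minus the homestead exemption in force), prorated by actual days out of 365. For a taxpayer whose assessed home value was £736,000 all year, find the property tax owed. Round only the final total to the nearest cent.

£25,553.59

1 January – 18 October 2001: 291 days, exemption £13,000 → (£736,000 − £13,000) × 3.6% × 291/365 = £20,751.0904
19 October – 31 December 2001: 74 days, exemption £78,000 → (£736,000 − £78,000) × 3.6% × 74/365 = £4,802.4986
Total = £25,553.5890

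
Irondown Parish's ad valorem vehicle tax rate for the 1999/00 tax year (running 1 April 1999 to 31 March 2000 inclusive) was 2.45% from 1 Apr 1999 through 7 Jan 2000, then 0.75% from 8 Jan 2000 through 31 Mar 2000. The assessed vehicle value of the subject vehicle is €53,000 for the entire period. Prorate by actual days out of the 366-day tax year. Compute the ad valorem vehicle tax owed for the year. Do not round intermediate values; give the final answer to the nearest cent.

€1,091.71

1 Apr 1999 – 7 Jan 2000: 282 days at 2.45% → €53,000 × 2.45% × 282/366 = €1,000.4836
8 Jan – 31 Mar 2000: 84 days at 0.75% → €53,000 × 0.75% × 84/366 = €91.2295
Total = €1,091.7131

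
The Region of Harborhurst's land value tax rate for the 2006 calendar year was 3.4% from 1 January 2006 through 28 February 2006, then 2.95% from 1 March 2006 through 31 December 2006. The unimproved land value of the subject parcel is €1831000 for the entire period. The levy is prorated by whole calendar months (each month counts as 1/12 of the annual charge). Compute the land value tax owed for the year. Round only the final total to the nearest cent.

€55387.75

1 January – 28 February 2006: 2 months at 3.4% → €1831000 × 3.4% × 2/12 = €10375.6667
1 March – 31 December 2006: 10 months at 2.95% → €1831000 × 2.95% × 10/12 = €45012.0833
Total = €55387.7500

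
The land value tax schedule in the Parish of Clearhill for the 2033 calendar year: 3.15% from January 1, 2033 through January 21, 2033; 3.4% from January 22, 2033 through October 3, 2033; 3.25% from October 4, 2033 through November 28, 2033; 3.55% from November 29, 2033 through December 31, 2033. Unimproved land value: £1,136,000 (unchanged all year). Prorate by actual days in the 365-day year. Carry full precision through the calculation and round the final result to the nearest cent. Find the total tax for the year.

£38,353.23

January 1 – January 21, 2033: 21 days at 3.15% → £1,136,000 × 3.15% × 21/365 = £2,058.8055
January 22 – October 3, 2033: 255 days at 3.4% → £1,136,000 × 3.4% × 255/365 = £26,983.8904
October 4 – November 28, 2033: 56 days at 3.25% → £1,136,000 × 3.25% × 56/365 = £5,664.4384
November 29 – December 31, 2033: 33 days at 3.55% → £1,136,000 × 3.55% × 33/365 = £3,646.0932
Total = £38,353.2274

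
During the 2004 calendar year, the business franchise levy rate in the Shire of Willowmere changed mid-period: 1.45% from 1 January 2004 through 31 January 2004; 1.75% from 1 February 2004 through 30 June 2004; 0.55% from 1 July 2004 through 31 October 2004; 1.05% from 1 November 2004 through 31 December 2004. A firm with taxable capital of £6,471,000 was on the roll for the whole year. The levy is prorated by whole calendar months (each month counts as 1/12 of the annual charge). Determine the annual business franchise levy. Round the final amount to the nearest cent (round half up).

1 January – 31 January 2004: 1 month at 1.45% → £6,471,000 × 1.45% × 1/12 = £7,819.1250
1 February – 30 June 2004: 5 months at 1.75% → £6,471,000 × 1.75% × 5/12 = £47,184.3750
1 July – 31 October 2004: 4 months at 0.55% → £6,471,000 × 0.55% × 4/12 = £11,863.5000
1 November – 31 December 2004: 2 months at 1.05% → £6,471,000 × 1.05% × 2/12 = £11,324.2500
Total = £78,191.2500

£78,191.25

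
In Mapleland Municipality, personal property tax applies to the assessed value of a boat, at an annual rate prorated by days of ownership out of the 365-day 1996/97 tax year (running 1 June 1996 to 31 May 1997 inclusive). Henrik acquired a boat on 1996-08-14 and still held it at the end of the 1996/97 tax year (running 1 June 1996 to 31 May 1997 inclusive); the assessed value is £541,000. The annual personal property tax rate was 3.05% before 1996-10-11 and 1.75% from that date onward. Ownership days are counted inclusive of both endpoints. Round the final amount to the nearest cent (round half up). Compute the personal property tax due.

1996-08-14 to 1996-10-10: 58 days at 3.05% → £541,000 × 3.05% × 58/365 = £2,621.9973
1996-10-11 to 1997-05-31: 233 days at 1.75% → £541,000 × 1.75% × 233/365 = £6,043.6370
Total = £8,665.6342

£8,665.63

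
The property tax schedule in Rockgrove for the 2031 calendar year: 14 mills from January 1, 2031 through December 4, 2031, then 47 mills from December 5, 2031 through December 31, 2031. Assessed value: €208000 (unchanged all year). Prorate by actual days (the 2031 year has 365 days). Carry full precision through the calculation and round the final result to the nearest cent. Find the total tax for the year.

€3419.75

January 1 – December 4, 2031: 338 days at 14 mills → €208000 × 1.4% × 338/365 = €2696.5918
December 5 – December 31, 2031: 27 days at 47 mills → €208000 × 4.7% × 27/365 = €723.1562
Total = €3419.7479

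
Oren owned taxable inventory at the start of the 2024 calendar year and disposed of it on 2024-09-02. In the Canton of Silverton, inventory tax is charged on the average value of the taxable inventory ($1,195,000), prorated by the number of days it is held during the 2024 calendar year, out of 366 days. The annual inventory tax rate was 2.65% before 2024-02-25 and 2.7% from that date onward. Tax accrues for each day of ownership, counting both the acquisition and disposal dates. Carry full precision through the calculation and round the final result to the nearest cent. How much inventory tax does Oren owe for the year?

2024-01-01 to 2024-02-24: 55 days at 2.65% → $1,195,000 × 2.65% × 55/366 = $4,758.7773
2024-02-25 to 2024-09-02: 191 days at 2.7% → $1,195,000 × 2.7% × 191/366 = $16,837.7459
Total = $21,596.5232

$21,596.52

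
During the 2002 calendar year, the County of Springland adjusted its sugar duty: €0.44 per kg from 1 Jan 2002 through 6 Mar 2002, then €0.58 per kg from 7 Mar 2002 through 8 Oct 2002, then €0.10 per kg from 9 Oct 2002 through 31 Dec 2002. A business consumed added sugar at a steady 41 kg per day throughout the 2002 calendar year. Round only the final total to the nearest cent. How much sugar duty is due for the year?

€6,653.48

1 Jan – 6 Mar 2002: 65 days × 41 kg/day = 2,665 kg at €0.44/kg → €1,172.60
7 Mar – 8 Oct 2002: 216 days × 41 kg/day = 8,856 kg at €0.58/kg → €5,136.48
9 Oct – 31 Dec 2002: 84 days × 41 kg/day = 3,444 kg at €0.10/kg → €344.40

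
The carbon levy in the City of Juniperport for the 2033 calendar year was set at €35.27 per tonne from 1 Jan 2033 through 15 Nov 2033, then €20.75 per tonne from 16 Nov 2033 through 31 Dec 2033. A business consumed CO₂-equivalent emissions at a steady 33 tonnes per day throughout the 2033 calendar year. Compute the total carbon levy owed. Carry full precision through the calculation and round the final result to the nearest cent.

1 Jan – 15 Nov 2033: 319 days × 33 tonnes/day = 10,527 tonnes at €35.27/tonne → €371,287.29
16 Nov – 31 Dec 2033: 46 days × 33 tonnes/day = 1,518 tonnes at €20.75/tonne → €31,498.50

€402,785.79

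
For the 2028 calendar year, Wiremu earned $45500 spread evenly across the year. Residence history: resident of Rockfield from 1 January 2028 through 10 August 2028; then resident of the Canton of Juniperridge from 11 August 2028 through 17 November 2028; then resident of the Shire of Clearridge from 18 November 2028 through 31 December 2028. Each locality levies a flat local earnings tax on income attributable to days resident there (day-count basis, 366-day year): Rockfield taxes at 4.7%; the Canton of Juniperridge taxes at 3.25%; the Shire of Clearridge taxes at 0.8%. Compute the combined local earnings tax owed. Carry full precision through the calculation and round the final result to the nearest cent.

Rockfield, 1 January – 10 August 2028: 223 days → $45500 × 4.7% × 223/366 = $1302.9658
The Canton of Juniperridge, 11 August – 17 November 2028: 99 days → $45500 × 3.25% × 99/366 = $399.9898
The Shire of Clearridge, 18 November – 31 December 2028: 44 days → $45500 × 0.8% × 44/366 = $43.7596
Total = $1746.7152

$1746.72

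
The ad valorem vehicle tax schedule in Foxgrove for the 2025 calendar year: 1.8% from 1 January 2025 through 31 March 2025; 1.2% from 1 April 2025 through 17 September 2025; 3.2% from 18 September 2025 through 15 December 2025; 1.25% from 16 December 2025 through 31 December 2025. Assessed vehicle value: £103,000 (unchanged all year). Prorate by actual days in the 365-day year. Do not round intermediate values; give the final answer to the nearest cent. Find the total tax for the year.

£1,892.94

1 January – 31 March 2025: 90 days at 1.8% → £103,000 × 1.8% × 90/365 = £457.1507
1 April – 17 September 2025: 170 days at 1.2% → £103,000 × 1.2% × 170/365 = £575.6712
18 September – 15 December 2025: 89 days at 3.2% → £103,000 × 3.2% × 89/365 = £803.6822
16 December – 31 December 2025: 16 days at 1.25% → £103,000 × 1.25% × 16/365 = £56.4384
Total = £1,892.9425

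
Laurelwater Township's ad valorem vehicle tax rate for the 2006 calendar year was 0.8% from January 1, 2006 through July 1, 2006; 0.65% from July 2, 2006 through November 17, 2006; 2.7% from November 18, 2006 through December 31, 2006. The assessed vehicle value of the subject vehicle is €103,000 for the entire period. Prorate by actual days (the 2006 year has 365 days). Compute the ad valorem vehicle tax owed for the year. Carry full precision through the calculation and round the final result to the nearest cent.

January 1 – July 1, 2006: 182 days at 0.8% → €103,000 × 0.8% × 182/365 = €410.8712
July 2 – November 17, 2006: 139 days at 0.65% → €103,000 × 0.65% × 139/365 = €254.9603
November 18 – December 31, 2006: 44 days at 2.7% → €103,000 × 2.7% × 44/365 = €335.2438
Total = €1,001.0753

€1,001.08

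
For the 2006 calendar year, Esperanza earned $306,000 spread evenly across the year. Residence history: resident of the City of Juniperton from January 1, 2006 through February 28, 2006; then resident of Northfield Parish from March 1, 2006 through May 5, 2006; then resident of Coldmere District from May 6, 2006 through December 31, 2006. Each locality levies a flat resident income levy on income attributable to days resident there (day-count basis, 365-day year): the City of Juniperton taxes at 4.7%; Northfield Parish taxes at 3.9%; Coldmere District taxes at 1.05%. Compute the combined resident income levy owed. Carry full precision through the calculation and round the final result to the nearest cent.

$6,595.35

The City of Juniperton, January 1 – February 28, 2006: 59 days → $306,000 × 4.7% × 59/365 = $2,324.7616
Northfield Parish, March 1 – May 5, 2006: 66 days → $306,000 × 3.9% × 66/365 = $2,157.9288
Coldmere District, May 6 – December 31, 2006: 240 days → $306,000 × 1.05% × 240/365 = $2,112.6575
Total = $6,595.3479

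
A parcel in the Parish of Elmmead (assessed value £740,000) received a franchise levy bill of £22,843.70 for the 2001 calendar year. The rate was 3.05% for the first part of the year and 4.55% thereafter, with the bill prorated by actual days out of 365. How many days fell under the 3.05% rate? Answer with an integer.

356 days

Let d = days at the first rate; then 365 − d days at the second rate.
£740,000 × [3.05%·d + 4.55%·(365−d)] / 365 = £22,843.70
Solving gives d = 356, so the new rate took effect on 23 December 2001.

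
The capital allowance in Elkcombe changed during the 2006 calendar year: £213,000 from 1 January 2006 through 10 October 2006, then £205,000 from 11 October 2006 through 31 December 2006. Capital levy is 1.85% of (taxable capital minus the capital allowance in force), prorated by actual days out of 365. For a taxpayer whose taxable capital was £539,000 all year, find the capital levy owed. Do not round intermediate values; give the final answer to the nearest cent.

£6,064.25

1 January – 10 October 2006: 283 days, exemption £213,000 → (£539,000 − £213,000) × 1.85% × 283/365 = £4,676.0904
11 October – 31 December 2006: 82 days, exemption £205,000 → (£539,000 − £205,000) × 1.85% × 82/365 = £1,388.1589
Total = £6,064.2493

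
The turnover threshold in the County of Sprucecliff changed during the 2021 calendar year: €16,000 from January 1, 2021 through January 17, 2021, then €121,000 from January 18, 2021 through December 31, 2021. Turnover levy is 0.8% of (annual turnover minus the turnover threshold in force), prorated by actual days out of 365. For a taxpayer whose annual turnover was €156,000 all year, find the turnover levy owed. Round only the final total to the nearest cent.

January 1 – January 17, 2021: 17 days, exemption €16,000 → (€156,000 − €16,000) × 0.8% × 17/365 = €52.1644
January 18 – December 31, 2021: 348 days, exemption €121,000 → (€156,000 − €121,000) × 0.8% × 348/365 = €266.9589
Total = €319.1233

€319.12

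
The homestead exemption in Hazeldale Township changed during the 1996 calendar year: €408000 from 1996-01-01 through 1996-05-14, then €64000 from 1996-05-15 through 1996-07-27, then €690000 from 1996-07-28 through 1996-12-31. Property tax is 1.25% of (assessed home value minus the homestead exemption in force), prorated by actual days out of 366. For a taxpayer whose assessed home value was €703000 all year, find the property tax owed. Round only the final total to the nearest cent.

€3044.81

1996-01-01 to 1996-05-14: 135 days, exemption €408000 → (€703000 − €408000) × 1.25% × 135/366 = €1360.1434
1996-05-15 to 1996-07-27: 74 days, exemption €64000 → (€703000 − €64000) × 1.25% × 74/366 = €1614.9590
1996-07-28 to 1996-12-31: 157 days, exemption €690000 → (€703000 − €690000) × 1.25% × 157/366 = €69.7063
Total = €3044.8087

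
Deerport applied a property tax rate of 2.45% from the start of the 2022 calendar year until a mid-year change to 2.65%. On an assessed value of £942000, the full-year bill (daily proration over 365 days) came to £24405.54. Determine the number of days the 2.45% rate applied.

Let d = days at the first rate; then 365 − d days at the second rate.
£942000 × [2.45%·d + 2.65%·(365−d)] / 365 = £24405.54
Solving gives d = 108, so the new rate took effect on April 19, 2022.

108 days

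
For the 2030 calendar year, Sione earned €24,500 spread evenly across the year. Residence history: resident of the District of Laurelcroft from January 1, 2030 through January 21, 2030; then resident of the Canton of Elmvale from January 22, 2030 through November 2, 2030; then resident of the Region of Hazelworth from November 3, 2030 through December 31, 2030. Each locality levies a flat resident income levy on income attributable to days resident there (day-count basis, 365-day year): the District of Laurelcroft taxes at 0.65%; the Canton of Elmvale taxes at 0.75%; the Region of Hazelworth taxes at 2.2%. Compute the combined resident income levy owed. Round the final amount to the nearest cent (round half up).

The District of Laurelcroft, January 1 – January 21, 2030: 21 days → €24,500 × 0.65% × 21/365 = €9.1623
The Canton of Elmvale, January 22 – November 2, 2030: 285 days → €24,500 × 0.75% × 285/365 = €143.4760
The Region of Hazelworth, November 3 – December 31, 2030: 59 days → €24,500 × 2.2% × 59/365 = €87.1260
Total = €239.7644

€239.76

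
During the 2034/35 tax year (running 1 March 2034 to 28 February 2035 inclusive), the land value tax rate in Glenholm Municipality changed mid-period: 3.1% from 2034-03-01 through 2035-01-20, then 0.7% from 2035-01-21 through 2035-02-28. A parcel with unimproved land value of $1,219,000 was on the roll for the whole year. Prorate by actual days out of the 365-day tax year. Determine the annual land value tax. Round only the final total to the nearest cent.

2034-03-01 to 2035-01-20: 326 days at 3.1% → $1,219,000 × 3.1% × 326/365 = $33,751.2712
2035-01-21 to 2035-02-28: 39 days at 0.7% → $1,219,000 × 0.7% × 39/365 = $911.7452
Total = $34,663.0164

$34,663.02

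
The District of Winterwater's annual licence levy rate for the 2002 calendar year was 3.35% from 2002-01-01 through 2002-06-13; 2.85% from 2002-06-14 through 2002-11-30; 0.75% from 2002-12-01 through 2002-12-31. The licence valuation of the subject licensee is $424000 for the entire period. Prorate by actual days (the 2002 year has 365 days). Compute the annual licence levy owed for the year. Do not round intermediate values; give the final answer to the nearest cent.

2002-01-01 to 2002-06-13: 164 days at 3.35% → $424000 × 3.35% × 164/365 = $6382.0712
2002-06-14 to 2002-11-30: 170 days at 2.85% → $424000 × 2.85% × 170/365 = $5628.1644
2002-12-01 to 2002-12-31: 31 days at 0.75% → $424000 × 0.75% × 31/365 = $270.0822
Total = $12280.3178

$12280.32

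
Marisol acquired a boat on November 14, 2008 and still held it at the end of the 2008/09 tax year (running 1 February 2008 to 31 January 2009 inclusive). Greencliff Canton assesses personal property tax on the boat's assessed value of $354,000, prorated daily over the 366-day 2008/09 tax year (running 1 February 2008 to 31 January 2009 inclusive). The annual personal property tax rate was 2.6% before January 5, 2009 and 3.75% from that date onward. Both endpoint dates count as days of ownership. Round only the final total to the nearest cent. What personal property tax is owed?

$2,286.98

November 14, 2008 – January 4, 2009: 52 days at 2.6% → $354,000 × 2.6% × 52/366 = $1,307.6721
January 5 – January 31, 2009: 27 days at 3.75% → $354,000 × 3.75% × 27/366 = $979.3033
Total = $2,286.9754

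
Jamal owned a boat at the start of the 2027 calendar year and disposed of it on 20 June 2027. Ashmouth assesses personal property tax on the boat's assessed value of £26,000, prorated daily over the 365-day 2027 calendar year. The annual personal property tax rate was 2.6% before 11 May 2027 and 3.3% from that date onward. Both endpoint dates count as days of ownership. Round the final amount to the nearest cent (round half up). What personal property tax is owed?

£337.15

1 January – 10 May 2027: 130 days at 2.6% → £26,000 × 2.6% × 130/365 = £240.7671
11 May – 20 June 2027: 41 days at 3.3% → £26,000 × 3.3% × 41/365 = £96.3781
Total = £337.1452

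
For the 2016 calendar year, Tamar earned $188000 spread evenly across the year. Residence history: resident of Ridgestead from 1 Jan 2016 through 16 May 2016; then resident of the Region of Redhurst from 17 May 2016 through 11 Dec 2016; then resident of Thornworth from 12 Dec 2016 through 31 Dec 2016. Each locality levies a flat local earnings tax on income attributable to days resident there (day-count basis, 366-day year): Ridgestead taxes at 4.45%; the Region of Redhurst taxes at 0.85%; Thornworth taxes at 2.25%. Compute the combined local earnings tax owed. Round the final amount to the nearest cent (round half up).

Ridgestead, 1 Jan – 16 May 2016: 137 days → $188000 × 4.45% × 137/366 = $3131.5355
The Region of Redhurst, 17 May – 11 Dec 2016: 209 days → $188000 × 0.85% × 209/366 = $912.5191
Thornworth, 12 Dec – 31 Dec 2016: 20 days → $188000 × 2.25% × 20/366 = $231.1475
Total = $4275.2022

$4275.20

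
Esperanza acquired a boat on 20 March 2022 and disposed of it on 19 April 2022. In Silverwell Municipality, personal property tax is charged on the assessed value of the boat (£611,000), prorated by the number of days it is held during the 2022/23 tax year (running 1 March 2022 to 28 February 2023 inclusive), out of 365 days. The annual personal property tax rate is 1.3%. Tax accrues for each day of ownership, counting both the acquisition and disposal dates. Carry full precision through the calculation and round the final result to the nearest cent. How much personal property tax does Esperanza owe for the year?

Days held (20 March – 19 April 2022): 31 out of 365
Tax = £611,000 × 1.3% × 31/365 = £674.6110

£674.61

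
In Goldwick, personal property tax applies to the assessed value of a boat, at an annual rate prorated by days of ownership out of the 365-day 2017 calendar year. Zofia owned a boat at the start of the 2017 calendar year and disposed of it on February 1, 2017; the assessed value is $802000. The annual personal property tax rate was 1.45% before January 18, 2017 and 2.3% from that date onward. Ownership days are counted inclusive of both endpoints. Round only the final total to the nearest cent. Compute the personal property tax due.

January 1 – January 17, 2017: 17 days at 1.45% → $802000 × 1.45% × 17/365 = $541.6247
January 18 – February 1, 2017: 15 days at 2.3% → $802000 × 2.3% × 15/365 = $758.0548
Total = $1299.6795

$1299.68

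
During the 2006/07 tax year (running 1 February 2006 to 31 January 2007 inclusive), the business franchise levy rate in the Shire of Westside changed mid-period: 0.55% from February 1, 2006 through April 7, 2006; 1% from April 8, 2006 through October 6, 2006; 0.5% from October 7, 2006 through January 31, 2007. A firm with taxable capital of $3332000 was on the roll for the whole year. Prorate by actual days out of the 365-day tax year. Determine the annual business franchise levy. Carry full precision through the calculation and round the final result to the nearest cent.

February 1 – April 7, 2006: 66 days at 0.55% → $3332000 × 0.55% × 66/365 = $3313.7425
April 8 – October 6, 2006: 182 days at 1% → $3332000 × 1% × 182/365 = $16614.3562
October 7, 2006 – January 31, 2007: 117 days at 0.5% → $3332000 × 0.5% × 117/365 = $5340.3288
Total = $25268.4274

$25268.43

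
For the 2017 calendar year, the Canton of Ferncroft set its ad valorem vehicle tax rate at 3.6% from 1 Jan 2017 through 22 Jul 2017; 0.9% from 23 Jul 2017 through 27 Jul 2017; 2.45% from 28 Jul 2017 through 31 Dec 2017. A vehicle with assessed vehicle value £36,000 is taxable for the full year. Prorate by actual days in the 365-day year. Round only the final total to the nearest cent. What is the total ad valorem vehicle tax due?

£1,104.61

1 Jan – 22 Jul 2017: 203 days at 3.6% → £36,000 × 3.6% × 203/365 = £720.7890
23 Jul – 27 Jul 2017: 5 days at 0.9% → £36,000 × 0.9% × 5/365 = £4.4384
28 Jul – 31 Dec 2017: 157 days at 2.45% → £36,000 × 2.45% × 157/365 = £379.3808
Total = £1,104.6082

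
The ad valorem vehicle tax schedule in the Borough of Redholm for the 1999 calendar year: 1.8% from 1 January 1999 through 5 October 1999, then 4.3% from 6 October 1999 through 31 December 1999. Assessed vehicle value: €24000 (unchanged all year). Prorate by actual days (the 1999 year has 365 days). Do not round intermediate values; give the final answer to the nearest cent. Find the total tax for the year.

1 January – 5 October 1999: 278 days at 1.8% → €24000 × 1.8% × 278/365 = €329.0301
6 October – 31 December 1999: 87 days at 4.3% → €24000 × 4.3% × 87/365 = €245.9836
Total = €575.0137

€575.01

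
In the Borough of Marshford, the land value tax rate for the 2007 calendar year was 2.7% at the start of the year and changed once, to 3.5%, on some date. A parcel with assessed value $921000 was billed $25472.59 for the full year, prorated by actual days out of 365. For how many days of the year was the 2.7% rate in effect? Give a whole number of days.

335 days

Let d = days at the first rate; then 365 − d days at the second rate.
$921000 × [2.7%·d + 3.5%·(365−d)] / 365 = $25472.59
Solving gives d = 335, so the new rate took effect on December 2, 2007.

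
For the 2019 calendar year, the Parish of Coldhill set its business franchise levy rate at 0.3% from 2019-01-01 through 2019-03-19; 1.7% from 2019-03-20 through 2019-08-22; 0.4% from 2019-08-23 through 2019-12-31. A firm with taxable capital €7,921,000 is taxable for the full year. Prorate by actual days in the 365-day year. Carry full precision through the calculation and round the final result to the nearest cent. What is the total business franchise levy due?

€74,001.67

2019-01-01 to 2019-03-19: 78 days at 0.3% → €7,921,000 × 0.3% × 78/365 = €5,078.1205
2019-03-20 to 2019-08-22: 156 days at 1.7% → €7,921,000 × 1.7% × 156/365 = €57,552.0329
2019-08-23 to 2019-12-31: 131 days at 0.4% → €7,921,000 × 0.4% × 131/365 = €11,371.5178
Total = €74,001.6712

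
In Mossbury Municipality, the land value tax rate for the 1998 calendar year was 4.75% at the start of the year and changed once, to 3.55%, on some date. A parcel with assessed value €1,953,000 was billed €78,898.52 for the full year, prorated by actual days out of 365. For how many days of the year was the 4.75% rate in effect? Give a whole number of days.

149 days

Let d = days at the first rate; then 365 − d days at the second rate.
€1,953,000 × [4.75%·d + 3.55%·(365−d)] / 365 = €78,898.52
Solving gives d = 149, so the new rate took effect on 30 May 1998.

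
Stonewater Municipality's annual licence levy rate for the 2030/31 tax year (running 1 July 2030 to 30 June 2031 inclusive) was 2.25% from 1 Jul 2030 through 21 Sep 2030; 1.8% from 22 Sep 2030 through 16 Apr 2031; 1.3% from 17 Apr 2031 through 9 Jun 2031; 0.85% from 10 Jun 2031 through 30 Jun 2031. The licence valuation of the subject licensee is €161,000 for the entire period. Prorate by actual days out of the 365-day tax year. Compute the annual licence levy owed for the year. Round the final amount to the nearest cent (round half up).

€2,855.65

1 Jul – 21 Sep 2030: 83 days at 2.25% → €161,000 × 2.25% × 83/365 = €823.7466
22 Sep 2030 – 16 Apr 2031: 207 days at 1.8% → €161,000 × 1.8% × 207/365 = €1,643.5233
17 Apr – 9 Jun 2031: 54 days at 1.3% → €161,000 × 1.3% × 54/365 = €309.6493
10 Jun – 30 Jun 2031: 21 days at 0.85% → €161,000 × 0.85% × 21/365 = €78.7356
Total = €2,855.6548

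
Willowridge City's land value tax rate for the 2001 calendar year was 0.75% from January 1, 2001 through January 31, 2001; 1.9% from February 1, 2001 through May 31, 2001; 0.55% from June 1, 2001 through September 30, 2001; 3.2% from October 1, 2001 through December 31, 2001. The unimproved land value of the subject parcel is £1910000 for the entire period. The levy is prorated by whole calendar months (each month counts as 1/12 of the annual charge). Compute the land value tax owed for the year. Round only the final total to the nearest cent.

January 1 – January 31, 2001: 1 month at 0.75% → £1910000 × 0.75% × 1/12 = £1193.7500
February 1 – May 31, 2001: 4 months at 1.9% → £1910000 × 1.9% × 4/12 = £12096.6667
June 1 – September 30, 2001: 4 months at 0.55% → £1910000 × 0.55% × 4/12 = £3501.6667
October 1 – December 31, 2001: 3 months at 3.2% → £1910000 × 3.2% × 3/12 = £15280.0000
Total = £32072.0833

£32072.08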